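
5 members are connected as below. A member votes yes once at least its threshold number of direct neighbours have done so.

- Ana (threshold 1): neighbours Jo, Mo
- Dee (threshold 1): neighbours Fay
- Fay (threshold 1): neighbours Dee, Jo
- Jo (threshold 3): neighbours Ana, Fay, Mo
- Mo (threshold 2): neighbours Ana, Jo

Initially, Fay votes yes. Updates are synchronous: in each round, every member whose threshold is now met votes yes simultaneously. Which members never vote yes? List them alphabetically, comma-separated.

Round 1 — Fay votes yes (initial).
Round 2 — checking thresholds:
  Dee: 1 of 1 neighbours ≥ 1, votes yes.
  Jo: 1 of 3 neighbours < 3, holds.
Round 3 — no new yes votes; cascade stops.

Ana, Jo, Mo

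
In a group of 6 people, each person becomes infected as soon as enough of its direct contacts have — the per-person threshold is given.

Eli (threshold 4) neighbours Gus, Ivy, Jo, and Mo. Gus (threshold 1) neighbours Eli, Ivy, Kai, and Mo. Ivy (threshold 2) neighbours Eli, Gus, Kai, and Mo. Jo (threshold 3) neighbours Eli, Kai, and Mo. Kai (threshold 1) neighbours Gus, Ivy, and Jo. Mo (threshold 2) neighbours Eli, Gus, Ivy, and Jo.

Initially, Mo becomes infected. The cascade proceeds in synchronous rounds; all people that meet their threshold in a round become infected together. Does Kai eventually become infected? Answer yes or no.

Round 1 — Mo becomes infected (initial).
Round 2 — checking thresholds:
  Eli: 1 of 4 neighbours < 4, not yet.
  Gus: 1 of 4 neighbours ≥ 1, becomes infected.
  Ivy: 1 of 4 neighbours < 2, not yet.
  Jo: 1 of 3 neighbours < 3, not yet.
Round 3 — checking thresholds:
  Eli: 2 of 4 neighbours < 4, not yet.
  Ivy: 2 of 4 neighbours ≥ 2, becomes infected.
  Jo: 1 of 3 neighbours < 3, not yet.
  Kai: 1 of 3 neighbours ≥ 1, becomes infected.
Round 4 — no new infections; cascade stops.

yes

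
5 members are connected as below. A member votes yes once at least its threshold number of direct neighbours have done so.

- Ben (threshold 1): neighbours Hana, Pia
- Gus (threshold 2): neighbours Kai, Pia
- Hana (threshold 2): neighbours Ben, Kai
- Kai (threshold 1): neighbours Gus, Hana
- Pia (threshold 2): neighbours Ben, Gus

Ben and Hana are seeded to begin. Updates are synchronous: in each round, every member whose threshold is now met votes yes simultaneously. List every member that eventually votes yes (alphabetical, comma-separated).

Round 1 — Ben, Hana vote yes (initial).
Round 2 — checking thresholds:
  Kai: 1 of 2 neighbours ≥ 1, votes yes.
  Pia: 1 of 2 neighbours < 2, not yet.
Round 3 — no new yes votes; cascade stops.

Ben, Hana, Kai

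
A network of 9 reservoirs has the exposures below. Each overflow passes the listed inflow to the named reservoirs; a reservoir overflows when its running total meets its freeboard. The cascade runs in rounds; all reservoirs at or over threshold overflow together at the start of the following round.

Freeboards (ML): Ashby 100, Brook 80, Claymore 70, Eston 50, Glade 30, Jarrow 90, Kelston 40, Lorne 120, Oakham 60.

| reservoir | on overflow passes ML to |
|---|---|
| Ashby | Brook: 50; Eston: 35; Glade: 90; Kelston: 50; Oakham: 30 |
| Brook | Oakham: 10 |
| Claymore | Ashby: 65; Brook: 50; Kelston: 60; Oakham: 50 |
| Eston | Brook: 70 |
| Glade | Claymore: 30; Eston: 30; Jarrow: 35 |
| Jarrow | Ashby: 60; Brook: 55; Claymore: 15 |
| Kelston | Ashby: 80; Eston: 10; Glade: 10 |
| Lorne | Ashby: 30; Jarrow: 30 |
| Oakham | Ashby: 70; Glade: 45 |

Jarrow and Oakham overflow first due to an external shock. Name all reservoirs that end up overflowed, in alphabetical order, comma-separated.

Round 1 — Jarrow, Oakham overflow (initial).
  Ashby: +60+70 → 130 ≥ 100
  Brook: +55 → 55 < 80
  Claymore: +15 → 15 < 70
  Glade: +45 → 45 ≥ 30
Round 2 — Ashby, Glade overflow.
  Brook: +50 → 105 ≥ 80
  Claymore: +30 → 45 < 70
  Eston: +35+30 → 65 ≥ 50
  Kelston: +50 → 50 ≥ 40
Round 3 — Brook, Eston, Kelston overflow.
No further overflows.

Ashby, Brook, Eston, Glade, Jarrow, Kelston, Oakham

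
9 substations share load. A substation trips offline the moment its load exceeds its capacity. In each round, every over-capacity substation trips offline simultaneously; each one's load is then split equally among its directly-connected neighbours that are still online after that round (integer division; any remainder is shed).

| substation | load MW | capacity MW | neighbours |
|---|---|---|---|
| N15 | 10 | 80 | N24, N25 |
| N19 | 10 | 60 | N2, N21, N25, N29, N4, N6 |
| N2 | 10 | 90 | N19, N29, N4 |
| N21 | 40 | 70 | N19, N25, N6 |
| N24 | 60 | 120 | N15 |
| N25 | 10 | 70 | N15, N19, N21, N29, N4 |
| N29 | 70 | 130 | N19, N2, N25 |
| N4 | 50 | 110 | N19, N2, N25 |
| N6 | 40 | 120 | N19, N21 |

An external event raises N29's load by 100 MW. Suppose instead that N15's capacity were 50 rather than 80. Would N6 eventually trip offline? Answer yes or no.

yes

With N15's capacity at 50:
Round 1 — N29 at 170 > 130. N29 trips offline.
  N29 sheds 170 MW to N19, N2, N25: 56 each (2 lost).
    N19: 10+56 = 66 > 60
    N2: 10+56 = 66 ≤ 90
    N25: 10+56 = 66 ≤ 70
Round 2 — N19 trips offline.
  N19 sheds 66 MW to N2, N21, N25, N4, N6: 13 each (1 lost).
    N2: 66+13 = 79 ≤ 90
    N21: 40+13 = 53 ≤ 70
    N25: 66+13 = 79 > 70
    N4: 50+13 = 63 ≤ 110
    N6: 40+13 = 53 ≤ 120
Round 3 — N25 trips offline.
  N25 sheds 79 MW to N15, N21, N4: 26 each (1 lost).
    N15: 10+26 = 36 ≤ 50
    N21: 53+26 = 79 > 70
    N4: 63+26 = 89 ≤ 110
Round 4 — N21 trips offline.
  N21 sheds 79 MW to N6: 79 each.
    N6: 53+79 = 132 > 120
Round 5 — N6 trips offline.
  N6 sheds 132 MW: no online neighbours, lost.
No further trips.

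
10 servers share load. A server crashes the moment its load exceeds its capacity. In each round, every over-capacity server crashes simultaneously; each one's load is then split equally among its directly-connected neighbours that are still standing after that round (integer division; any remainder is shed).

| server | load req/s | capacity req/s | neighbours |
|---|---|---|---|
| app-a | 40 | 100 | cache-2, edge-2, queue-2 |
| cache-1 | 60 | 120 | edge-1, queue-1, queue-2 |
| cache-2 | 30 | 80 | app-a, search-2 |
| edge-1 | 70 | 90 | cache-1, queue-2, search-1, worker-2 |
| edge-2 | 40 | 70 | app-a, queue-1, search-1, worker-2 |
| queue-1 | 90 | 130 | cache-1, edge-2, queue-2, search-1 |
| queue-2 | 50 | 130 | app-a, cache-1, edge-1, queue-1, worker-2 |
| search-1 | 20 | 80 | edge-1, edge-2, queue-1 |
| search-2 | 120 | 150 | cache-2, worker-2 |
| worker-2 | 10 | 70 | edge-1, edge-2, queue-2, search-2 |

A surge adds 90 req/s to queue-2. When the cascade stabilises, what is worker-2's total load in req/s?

70

Round 1 — queue-2 at 140 > 130. queue-2 crashes.
  queue-2 sheds 140 req/s to app-a, cache-1, edge-1, queue-1, worker-2: 28 each.
    app-a: 40+28 = 68 ≤ 100
    cache-1: 60+28 = 88 ≤ 120
    edge-1: 70+28 = 98 > 90
    queue-1: 90+28 = 118 ≤ 130
    worker-2: 10+28 = 38 ≤ 70
Round 2 — edge-1 crashes.
  edge-1 sheds 98 req/s to cache-1, search-1, worker-2: 32 each (2 lost).
    cache-1: 88+32 = 120 ≤ 120
    search-1: 20+32 = 52 ≤ 80
    worker-2: 38+32 = 70 ≤ 70
No further crashes.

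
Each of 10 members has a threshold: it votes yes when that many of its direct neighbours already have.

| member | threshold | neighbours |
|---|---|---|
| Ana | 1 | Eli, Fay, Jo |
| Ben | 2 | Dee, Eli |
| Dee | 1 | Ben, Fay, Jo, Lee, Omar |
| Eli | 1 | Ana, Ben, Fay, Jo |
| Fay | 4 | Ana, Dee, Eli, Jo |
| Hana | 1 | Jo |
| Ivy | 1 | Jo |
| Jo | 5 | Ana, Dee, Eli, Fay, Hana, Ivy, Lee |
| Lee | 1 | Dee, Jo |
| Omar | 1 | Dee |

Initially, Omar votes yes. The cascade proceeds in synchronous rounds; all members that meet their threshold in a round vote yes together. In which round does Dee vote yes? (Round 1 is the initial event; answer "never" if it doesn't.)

Round 1 — Omar votes yes (initial).
Round 2 — checking thresholds:
  Dee: 1 of 5 neighbours ≥ 1, votes yes.
Round 3 — checking thresholds:
  Ben: 1 of 2 neighbours < 2, not yet.
  Fay: 1 of 4 neighbours < 4, not yet.
  Jo: 1 of 7 neighbours < 5, not yet.
  Lee: 1 of 2 neighbours ≥ 1, votes yes.
Round 4 — no new yes votes; cascade stops.

2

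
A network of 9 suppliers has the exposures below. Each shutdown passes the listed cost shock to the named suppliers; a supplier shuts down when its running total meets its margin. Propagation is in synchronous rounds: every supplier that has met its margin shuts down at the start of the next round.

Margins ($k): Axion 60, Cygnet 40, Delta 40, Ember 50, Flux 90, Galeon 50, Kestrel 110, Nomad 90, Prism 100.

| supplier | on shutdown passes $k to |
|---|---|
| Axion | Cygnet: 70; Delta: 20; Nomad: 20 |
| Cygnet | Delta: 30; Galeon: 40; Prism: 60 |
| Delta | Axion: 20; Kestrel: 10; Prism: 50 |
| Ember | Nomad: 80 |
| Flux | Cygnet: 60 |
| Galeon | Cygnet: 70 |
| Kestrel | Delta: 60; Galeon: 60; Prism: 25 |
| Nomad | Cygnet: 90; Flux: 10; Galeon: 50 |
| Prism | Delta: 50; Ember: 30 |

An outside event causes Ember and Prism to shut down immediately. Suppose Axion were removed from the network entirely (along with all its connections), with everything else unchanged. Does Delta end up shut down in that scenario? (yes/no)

With Axion removed:
Round 1 — Ember, Prism shut down (initial).
  Delta: +50 → 50 ≥ 40
  Nomad: +80 → 80 < 90
Round 2 — Delta shuts down.
  Kestrel: +10 → 10 < 110
No further shutdowns.

yes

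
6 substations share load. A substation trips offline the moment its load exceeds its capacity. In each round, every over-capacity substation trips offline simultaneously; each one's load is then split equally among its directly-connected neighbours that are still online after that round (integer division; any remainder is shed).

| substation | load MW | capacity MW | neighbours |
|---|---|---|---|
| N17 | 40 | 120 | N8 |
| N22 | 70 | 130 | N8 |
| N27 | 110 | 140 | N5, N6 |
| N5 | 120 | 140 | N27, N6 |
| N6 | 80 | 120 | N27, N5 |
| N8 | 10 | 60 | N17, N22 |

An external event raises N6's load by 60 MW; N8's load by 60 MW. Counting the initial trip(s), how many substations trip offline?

Round 1 — N6 at 140 > 120; N8 at 70 > 60. N6, N8 trip offline.
  N6 sheds 140 MW to N27, N5: 70 each.
    N27: 110+70 = 180 > 140
    N5: 120+70 = 190 > 140
  N8 sheds 70 MW to N17, N22: 35 each.
    N17: 40+35 = 75 ≤ 120
    N22: 70+35 = 105 ≤ 130
Round 2 — N27, N5 trip offline.
  N27 sheds 180 MW: no online neighbours, lost.
  N5 sheds 190 MW: no online neighbours, lost.
No further trips.

4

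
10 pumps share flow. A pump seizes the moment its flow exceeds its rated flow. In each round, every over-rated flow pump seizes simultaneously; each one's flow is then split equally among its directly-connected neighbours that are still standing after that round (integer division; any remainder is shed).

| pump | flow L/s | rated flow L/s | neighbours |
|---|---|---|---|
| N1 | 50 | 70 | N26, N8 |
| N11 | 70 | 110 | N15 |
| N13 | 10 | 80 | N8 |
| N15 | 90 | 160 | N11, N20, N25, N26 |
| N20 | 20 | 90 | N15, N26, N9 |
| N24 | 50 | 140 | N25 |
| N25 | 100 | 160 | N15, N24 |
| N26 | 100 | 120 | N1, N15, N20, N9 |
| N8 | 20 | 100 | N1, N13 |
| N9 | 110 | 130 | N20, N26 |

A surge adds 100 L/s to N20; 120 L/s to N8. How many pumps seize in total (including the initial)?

Round 1 — N20 at 120 > 90; N8 at 140 > 100. N20, N8 seize.
  N20 sheds 120 L/s to N15, N26, N9: 40 each.
    N15: 90+40 = 130 ≤ 160
    N26: 100+40 = 140 > 120
    N9: 110+40 = 150 > 130
  N8 sheds 140 L/s to N1, N13: 70 each.
    N1: 50+70 = 120 > 70
    N13: 10+70 = 80 ≤ 80
Round 2 — N1, N26, N9 seize.
  N1 sheds 120 L/s: no online neighbours, lost.
  N26 sheds 140 L/s to N15: 140 each.
    N15: 130+140 = 270 > 160
  N9 sheds 150 L/s: no online neighbours, lost.
Round 3 — N15 seizes.
  N15 sheds 270 L/s to N11, N25: 135 each.
    N11: 70+135 = 205 > 110
    N25: 100+135 = 235 > 160
Round 4 — N11, N25 seize.
  N11 sheds 205 L/s: no online neighbours, lost.
  N25 sheds 235 L/s to N24: 235 each.
    N24: 50+235 = 285 > 140
Round 5 — N24 seizes.
  N24 sheds 285 L/s: no online neighbours, lost.
No further seizures.

9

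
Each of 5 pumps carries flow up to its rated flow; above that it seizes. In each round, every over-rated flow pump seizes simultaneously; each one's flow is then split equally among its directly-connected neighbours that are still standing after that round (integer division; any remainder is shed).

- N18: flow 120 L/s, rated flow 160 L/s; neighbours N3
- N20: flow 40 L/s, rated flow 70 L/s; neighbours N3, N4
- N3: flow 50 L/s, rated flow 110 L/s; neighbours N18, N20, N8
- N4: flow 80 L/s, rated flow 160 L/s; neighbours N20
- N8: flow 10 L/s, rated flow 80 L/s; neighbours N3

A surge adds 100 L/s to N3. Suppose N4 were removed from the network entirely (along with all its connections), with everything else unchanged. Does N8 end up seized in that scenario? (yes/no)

With N4 removed:
Round 1 — N3 at 150 > 110. N3 seizes.
  N3 sheds 150 L/s to N18, N20, N8: 50 each.
    N18: 120+50 = 170 > 160
    N20: 40+50 = 90 > 70
    N8: 10+50 = 60 ≤ 80
Round 2 — N18, N20 seize.
  N18 sheds 170 L/s: no online neighbours, lost.
  N20 sheds 90 L/s: no online neighbours, lost.
No further seizures.

no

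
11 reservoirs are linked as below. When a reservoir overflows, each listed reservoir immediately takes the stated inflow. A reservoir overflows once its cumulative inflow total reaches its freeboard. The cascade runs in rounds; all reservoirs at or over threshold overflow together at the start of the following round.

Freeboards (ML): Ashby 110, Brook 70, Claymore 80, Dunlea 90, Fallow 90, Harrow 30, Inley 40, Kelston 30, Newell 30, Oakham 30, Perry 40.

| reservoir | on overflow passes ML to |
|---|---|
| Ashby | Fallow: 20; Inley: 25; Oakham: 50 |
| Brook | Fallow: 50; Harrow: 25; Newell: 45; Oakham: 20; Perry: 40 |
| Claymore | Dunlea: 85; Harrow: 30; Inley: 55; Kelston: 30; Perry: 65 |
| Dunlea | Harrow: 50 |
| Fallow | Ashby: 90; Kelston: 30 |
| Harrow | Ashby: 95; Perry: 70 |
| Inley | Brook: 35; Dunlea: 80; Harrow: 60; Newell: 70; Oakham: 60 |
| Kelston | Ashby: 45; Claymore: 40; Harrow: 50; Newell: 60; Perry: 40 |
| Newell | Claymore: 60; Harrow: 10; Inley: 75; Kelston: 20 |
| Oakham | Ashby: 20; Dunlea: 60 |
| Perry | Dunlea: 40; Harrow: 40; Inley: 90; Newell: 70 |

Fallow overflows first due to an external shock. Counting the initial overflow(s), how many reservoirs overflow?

10

Round 1 — Fallow overflows (initial).
  Ashby: +90 → 90 < 110
  Kelston: +30 → 30 ≥ 30
Round 2 — Kelston overflows.
  Ashby: +45 → 135 ≥ 110
  Claymore: +40 → 40 < 80
  Harrow: +50 → 50 ≥ 30
  Newell: +60 → 60 ≥ 30
  Perry: +40 → 40 ≥ 40
Round 3 — Ashby, Harrow, Newell, Perry overflow.
  Claymore: +60 → 100 ≥ 80
  Dunlea: +40 → 40 < 90
  Inley: +25+75+90 → 190 ≥ 40
  Oakham: +50 → 50 ≥ 30
Round 4 — Claymore, Inley, Oakham overflow.
  Brook: +35 → 35 < 70
  Dunlea: +85+80+60 → 265 ≥ 90
Round 5 — Dunlea overflows.
No further overflows.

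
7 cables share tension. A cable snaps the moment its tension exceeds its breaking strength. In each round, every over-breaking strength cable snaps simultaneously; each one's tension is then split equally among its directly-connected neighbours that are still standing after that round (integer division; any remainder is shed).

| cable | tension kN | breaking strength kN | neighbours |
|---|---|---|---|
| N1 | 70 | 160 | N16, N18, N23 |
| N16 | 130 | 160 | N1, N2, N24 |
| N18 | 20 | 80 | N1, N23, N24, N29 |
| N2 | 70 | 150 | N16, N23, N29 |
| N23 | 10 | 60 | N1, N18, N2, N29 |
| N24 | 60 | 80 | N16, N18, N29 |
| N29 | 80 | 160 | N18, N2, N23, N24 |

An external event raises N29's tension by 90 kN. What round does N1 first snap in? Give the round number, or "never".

4

Round 1 — N29 at 170 > 160. N29 snaps.
  N29 sheds 170 kN to N18, N2, N23, N24: 42 each (2 lost).
    N18: 20+42 = 62 ≤ 80
    N2: 70+42 = 112 ≤ 150
    N23: 10+42 = 52 ≤ 60
    N24: 60+42 = 102 > 80
Round 2 — N24 snaps.
  N24 sheds 102 kN to N16, N18: 51 each.
    N16: 130+51 = 181 > 160
    N18: 62+51 = 113 > 80
Round 3 — N16, N18 snap.
  N16 sheds 181 kN to N1, N2: 90 each (1 lost).
    N1: 70+90 = 160 ≤ 160
    N2: 112+90 = 202 > 150
  N18 sheds 113 kN to N1, N23: 56 each (1 lost).
    N1: 160+56 = 216 > 160
    N23: 52+56 = 108 > 60
Round 4 — N1, N2, N23 snap.
  N1 sheds 216 kN: no online neighbours, lost.
  N2 sheds 202 kN: no online neighbours, lost.
  N23 sheds 108 kN: no online neighbours, lost.
No further breaks.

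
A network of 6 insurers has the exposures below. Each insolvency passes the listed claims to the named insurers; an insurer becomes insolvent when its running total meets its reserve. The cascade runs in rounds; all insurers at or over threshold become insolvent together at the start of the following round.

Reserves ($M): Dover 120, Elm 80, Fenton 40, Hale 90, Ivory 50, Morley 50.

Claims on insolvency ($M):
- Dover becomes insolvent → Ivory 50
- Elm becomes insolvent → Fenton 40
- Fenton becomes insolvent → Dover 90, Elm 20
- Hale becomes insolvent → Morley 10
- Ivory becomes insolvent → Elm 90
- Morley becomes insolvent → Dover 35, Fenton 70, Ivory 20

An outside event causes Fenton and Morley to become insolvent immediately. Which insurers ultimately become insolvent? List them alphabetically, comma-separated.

Round 1 — Fenton, Morley become insolvent (initial).
  Dover: +90+35 → 125 ≥ 120
  Elm: +20 → 20 < 80
  Ivory: +20 → 20 < 50
Round 2 — Dover becomes insolvent.
  Ivory: +50 → 70 ≥ 50
Round 3 — Ivory becomes insolvent.
  Elm: +90 → 110 ≥ 80
Round 4 — Elm becomes insolvent.
No further insolvencies.

Dover, Elm, Fenton, Ivory, Morley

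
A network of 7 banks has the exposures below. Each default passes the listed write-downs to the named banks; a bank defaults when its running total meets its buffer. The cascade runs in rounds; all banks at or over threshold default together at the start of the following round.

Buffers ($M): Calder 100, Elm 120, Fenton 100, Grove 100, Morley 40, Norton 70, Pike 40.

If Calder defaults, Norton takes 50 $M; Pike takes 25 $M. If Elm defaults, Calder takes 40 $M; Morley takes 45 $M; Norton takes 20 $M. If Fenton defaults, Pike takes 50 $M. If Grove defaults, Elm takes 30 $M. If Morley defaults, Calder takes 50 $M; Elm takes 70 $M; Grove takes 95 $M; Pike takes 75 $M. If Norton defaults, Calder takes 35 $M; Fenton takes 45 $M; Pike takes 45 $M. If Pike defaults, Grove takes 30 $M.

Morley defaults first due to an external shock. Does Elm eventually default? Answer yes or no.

no

Round 1 — Morley defaults (initial).
  Calder: +50 → 50 < 100
  Elm: +70 → 70 < 120
  Grove: +95 → 95 < 100
  Pike: +75 → 75 ≥ 40
Round 2 — Pike defaults.
  Grove: +30 → 125 ≥ 100
Round 3 — Grove defaults.
  Elm: +30 → 100 < 120
No further defaults.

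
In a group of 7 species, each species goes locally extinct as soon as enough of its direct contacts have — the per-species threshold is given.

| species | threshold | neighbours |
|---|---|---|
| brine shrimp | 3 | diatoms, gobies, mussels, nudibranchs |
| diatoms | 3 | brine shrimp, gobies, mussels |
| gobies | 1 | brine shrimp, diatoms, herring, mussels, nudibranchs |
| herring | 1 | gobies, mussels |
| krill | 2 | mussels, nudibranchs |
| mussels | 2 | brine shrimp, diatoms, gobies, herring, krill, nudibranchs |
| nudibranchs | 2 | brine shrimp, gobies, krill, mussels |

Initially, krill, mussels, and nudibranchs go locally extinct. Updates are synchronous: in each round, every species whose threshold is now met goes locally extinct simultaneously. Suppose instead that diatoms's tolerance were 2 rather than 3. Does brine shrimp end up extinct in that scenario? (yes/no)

With diatoms's tolerance at 2:
Round 1 — krill, mussels, nudibranchs go locally extinct (initial).
Round 2 — checking thresholds:
  brine shrimp: 2 of 4 neighbours < 3, below threshold.
  diatoms: 1 of 3 neighbours < 2, below threshold.
  gobies: 2 of 5 neighbours ≥ 1, goes locally extinct.
  herring: 1 of 2 neighbours ≥ 1, goes locally extinct.
Round 3 — checking thresholds:
  brine shrimp: 3 of 4 neighbours ≥ 3, goes locally extinct.
  diatoms: 2 of 3 neighbours ≥ 2, goes locally extinct.
Round 4 — no new extinctions; cascade stops.

yes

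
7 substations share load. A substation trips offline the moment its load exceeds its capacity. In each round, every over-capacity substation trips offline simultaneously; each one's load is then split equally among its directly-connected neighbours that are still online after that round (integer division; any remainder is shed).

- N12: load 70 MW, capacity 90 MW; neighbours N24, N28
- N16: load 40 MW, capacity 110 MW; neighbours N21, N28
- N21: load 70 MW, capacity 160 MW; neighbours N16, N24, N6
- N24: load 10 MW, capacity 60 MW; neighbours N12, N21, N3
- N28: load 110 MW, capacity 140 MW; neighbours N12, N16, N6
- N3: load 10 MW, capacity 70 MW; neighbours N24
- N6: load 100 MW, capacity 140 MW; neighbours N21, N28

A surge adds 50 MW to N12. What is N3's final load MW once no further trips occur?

45

Round 1 — N12 at 120 > 90. N12 trips offline.
  N12 sheds 120 MW to N24, N28: 60 each.
    N24: 10+60 = 70 > 60
    N28: 110+60 = 170 > 140
Round 2 — N24, N28 trip offline.
  N24 sheds 70 MW to N21, N3: 35 each.
    N21: 70+35 = 105 ≤ 160
    N3: 10+35 = 45 ≤ 70
  N28 sheds 170 MW to N16, N6: 85 each.
    N16: 40+85 = 125 > 110
    N6: 100+85 = 185 > 140
Round 3 — N16, N6 trip offline.
  N16 sheds 125 MW to N21: 125 each.
    N21: 105+125 = 230 > 160
  N6 sheds 185 MW to N21: 185 each.
    N21: 230+185 = 415 > 160
Round 4 — N21 trips offline.
  N21 sheds 415 MW: no online neighbours, lost.
No further trips.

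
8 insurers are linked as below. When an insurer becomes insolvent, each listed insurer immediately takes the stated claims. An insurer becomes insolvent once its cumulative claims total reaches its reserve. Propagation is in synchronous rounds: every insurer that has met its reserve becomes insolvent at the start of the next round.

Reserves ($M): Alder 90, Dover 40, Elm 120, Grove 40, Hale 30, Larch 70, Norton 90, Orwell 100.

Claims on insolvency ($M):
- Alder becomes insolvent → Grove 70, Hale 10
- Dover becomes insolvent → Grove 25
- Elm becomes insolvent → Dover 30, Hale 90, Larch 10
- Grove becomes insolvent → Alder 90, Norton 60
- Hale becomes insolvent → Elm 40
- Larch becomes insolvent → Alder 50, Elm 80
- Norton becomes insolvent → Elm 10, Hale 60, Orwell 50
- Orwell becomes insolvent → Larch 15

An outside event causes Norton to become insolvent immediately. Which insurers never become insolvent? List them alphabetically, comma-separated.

Alder, Dover, Elm, Grove, Larch, Orwell

Round 1 — Norton becomes insolvent (initial).
  Elm: +10 → 10 < 120
  Hale: +60 → 60 ≥ 30
  Orwell: +50 → 50 < 100
Round 2 — Hale becomes insolvent.
  Elm: +40 → 50 < 120
No further insolvencies.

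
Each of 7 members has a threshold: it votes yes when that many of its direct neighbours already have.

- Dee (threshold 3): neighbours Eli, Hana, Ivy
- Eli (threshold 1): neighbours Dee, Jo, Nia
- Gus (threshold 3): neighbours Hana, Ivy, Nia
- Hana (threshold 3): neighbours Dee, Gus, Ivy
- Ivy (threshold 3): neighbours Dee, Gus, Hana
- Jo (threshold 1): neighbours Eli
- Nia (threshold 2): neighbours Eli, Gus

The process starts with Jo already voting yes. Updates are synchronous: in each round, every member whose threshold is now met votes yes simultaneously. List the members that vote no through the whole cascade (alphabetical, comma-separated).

Round 1 — Jo votes yes (initial).
Round 2 — checking thresholds:
  Eli: 1 of 3 neighbours ≥ 1, votes yes.
Round 3 — no new yes votes; cascade stops.

Dee, Gus, Hana, Ivy, Nia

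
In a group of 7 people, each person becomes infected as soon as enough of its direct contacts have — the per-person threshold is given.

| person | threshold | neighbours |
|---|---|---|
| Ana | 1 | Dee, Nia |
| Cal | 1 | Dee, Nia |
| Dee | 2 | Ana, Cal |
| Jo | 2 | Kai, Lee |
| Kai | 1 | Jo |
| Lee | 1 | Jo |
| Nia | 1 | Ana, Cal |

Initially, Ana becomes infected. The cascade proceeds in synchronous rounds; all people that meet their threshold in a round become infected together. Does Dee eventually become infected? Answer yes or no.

Round 1 — Ana becomes infected (initial).
Round 2 — checking thresholds:
  Dee: 1 of 2 neighbours < 2, holds.
  Nia: 1 of 2 neighbours ≥ 1, becomes infected.
Round 3 — checking thresholds:
  Cal: 1 of 2 neighbours ≥ 1, becomes infected.
  Dee: 1 of 2 neighbours < 2, holds.
Round 4 — checking thresholds:
  Dee: 2 of 2 neighbours ≥ 2, becomes infected.
Round 5 — no new infections; cascade stops.

yes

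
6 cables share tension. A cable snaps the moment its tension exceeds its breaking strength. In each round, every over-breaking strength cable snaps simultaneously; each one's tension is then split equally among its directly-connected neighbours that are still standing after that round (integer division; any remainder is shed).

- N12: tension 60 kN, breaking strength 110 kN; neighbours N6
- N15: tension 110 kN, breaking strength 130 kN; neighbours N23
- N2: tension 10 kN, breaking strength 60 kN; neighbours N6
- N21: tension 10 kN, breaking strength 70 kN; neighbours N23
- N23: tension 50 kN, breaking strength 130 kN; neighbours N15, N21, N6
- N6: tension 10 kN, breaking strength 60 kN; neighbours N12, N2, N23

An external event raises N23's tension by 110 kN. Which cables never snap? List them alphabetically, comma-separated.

Round 1 — N23 at 160 > 130. N23 snaps.
  N23 sheds 160 kN to N15, N21, N6: 53 each (1 lost).
    N15: 110+53 = 163 > 130
    N21: 10+53 = 63 ≤ 70
    N6: 10+53 = 63 > 60
Round 2 — N15, N6 snap.
  N15 sheds 163 kN: no online neighbours, lost.
  N6 sheds 63 kN to N12, N2: 31 each (1 lost).
    N12: 60+31 = 91 ≤ 110
    N2: 10+31 = 41 ≤ 60
No further breaks.

N12, N2, N21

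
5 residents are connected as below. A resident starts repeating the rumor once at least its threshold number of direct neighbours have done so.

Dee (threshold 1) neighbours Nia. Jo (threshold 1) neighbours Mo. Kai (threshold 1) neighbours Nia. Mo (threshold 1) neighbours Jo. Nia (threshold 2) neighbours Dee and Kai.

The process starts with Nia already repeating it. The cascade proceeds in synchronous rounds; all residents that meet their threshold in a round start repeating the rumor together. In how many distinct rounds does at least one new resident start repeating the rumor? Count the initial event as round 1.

2

Round 1 — Nia starts repeating the rumor (initial).
Round 2 — checking thresholds:
  Dee: 1 of 1 neighbours ≥ 1, starts repeating the rumor.
  Kai: 1 of 1 neighbours ≥ 1, starts repeating the rumor.
Round 3 — no new spreads; cascade stops.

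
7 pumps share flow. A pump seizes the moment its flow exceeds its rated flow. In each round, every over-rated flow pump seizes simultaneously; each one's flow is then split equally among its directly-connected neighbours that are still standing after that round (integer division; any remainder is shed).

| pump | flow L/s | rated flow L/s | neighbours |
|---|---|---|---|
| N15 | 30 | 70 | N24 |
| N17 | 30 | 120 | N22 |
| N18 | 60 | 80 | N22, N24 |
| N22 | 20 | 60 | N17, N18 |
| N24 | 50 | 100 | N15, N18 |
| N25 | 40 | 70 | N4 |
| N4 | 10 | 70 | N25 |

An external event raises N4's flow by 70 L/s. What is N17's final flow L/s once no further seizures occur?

Round 1 — N4 at 80 > 70. N4 seizes.
  N4 sheds 80 L/s to N25: 80 each.
    N25: 40+80 = 120 > 70
Round 2 — N25 seizes.
  N25 sheds 120 L/s: no online neighbours, lost.
No further seizures.

30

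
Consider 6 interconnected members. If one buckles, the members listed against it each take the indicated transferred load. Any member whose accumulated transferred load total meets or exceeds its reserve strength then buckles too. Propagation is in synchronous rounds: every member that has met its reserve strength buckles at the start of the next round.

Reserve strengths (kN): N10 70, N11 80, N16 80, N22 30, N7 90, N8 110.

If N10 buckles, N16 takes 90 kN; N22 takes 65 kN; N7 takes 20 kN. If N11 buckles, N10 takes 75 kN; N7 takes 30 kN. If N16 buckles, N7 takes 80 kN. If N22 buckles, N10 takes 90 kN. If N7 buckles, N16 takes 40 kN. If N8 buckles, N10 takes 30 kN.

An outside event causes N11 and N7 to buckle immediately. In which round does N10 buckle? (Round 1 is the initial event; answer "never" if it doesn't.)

Round 1 — N11, N7 buckle (initial).
  N10: +75 → 75 ≥ 70
  N16: +40 → 40 < 80
Round 2 — N10 buckles.
  N16: +90 → 130 ≥ 80
  N22: +65 → 65 ≥ 30
Round 3 — N16, N22 buckle.
No further bucklings.

2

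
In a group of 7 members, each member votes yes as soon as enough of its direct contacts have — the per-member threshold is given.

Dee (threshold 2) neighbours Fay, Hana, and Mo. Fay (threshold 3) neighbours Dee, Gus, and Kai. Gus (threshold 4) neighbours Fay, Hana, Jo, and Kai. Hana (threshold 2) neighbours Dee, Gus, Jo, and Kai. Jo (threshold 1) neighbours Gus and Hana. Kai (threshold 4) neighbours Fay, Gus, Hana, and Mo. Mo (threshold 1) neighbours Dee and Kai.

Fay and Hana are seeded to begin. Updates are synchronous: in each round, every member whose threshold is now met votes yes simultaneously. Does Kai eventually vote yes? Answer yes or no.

Round 1 — Fay, Hana vote yes (initial).
Round 2 — checking thresholds:
  Dee: 2 of 3 neighbours ≥ 2, votes yes.
  Gus: 2 of 4 neighbours < 4, not yet.
  Jo: 1 of 2 neighbours ≥ 1, votes yes.
  Kai: 2 of 4 neighbours < 4, not yet.
Round 3 — checking thresholds:
  Gus: 3 of 4 neighbours < 4, not yet.
  Kai: 2 of 4 neighbours < 4, not yet.
  Mo: 1 of 2 neighbours ≥ 1, votes yes.
Round 4 — no new yes votes; cascade stops.

no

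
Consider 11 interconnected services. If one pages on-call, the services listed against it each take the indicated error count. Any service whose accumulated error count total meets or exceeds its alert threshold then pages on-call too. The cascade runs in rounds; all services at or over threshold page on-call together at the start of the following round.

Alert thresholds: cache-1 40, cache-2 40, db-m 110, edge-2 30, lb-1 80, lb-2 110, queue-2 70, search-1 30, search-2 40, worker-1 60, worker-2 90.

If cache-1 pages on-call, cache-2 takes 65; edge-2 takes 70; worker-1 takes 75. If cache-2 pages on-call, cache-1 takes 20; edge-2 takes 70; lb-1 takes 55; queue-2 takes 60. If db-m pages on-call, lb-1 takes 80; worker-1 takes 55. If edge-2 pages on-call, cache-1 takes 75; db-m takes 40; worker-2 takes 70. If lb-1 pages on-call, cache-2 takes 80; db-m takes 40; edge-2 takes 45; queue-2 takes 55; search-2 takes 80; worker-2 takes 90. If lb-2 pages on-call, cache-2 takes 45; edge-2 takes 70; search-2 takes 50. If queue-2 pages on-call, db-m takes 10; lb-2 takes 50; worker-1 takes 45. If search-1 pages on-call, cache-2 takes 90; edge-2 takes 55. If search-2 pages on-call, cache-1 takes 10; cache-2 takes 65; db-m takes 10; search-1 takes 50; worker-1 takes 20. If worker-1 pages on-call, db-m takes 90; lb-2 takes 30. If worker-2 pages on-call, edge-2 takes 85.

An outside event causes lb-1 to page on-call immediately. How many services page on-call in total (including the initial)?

10

Round 1 — lb-1 pages on-call (initial).
  cache-2: +80 → 80 ≥ 40
  db-m: +40 → 40 < 110
  edge-2: +45 → 45 ≥ 30
  queue-2: +55 → 55 < 70
  search-2: +80 → 80 ≥ 40
  worker-2: +90 → 90 ≥ 90
Round 2 — cache-2, edge-2, search-2, worker-2 page on-call.
  cache-1: +20+75+10 → 105 ≥ 40
  db-m: +40+10 → 90 < 110
  queue-2: +60 → 115 ≥ 70
  search-1: +50 → 50 ≥ 30
  worker-1: +20 → 20 < 60
Round 3 — cache-1, queue-2, search-1 page on-call.
  db-m: +10 → 100 < 110
  lb-2: +50 → 50 < 110
  worker-1: +75+45 → 140 ≥ 60
Round 4 — worker-1 pages on-call.
  db-m: +90 → 190 ≥ 110
  lb-2: +30 → 80 < 110
Round 5 — db-m pages on-call.
No further pages.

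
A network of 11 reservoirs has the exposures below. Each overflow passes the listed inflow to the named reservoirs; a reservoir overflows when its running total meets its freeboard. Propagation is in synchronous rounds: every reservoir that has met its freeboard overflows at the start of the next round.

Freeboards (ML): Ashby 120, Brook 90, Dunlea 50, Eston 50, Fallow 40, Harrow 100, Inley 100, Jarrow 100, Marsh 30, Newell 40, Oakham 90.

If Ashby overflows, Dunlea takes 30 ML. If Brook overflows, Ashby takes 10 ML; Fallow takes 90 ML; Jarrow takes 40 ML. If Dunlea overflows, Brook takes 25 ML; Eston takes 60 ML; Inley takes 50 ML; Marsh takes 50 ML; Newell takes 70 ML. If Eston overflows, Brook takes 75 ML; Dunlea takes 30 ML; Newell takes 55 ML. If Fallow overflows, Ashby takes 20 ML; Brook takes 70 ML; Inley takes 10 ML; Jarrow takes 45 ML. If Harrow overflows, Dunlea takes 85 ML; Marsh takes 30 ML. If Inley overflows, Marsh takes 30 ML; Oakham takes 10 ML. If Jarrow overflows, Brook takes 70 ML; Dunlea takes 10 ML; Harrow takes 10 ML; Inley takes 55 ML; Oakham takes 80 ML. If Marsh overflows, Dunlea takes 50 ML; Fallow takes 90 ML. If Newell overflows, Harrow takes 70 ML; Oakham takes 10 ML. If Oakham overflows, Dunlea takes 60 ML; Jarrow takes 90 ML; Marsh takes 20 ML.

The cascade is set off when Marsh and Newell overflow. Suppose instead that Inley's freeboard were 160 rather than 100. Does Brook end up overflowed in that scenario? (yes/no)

With Inley's freeboard at 160:
Round 1 — Marsh, Newell overflow (initial).
  Dunlea: +50 → 50 ≥ 50
  Fallow: +90 → 90 ≥ 40
  Harrow: +70 → 70 < 100
  Oakham: +10 → 10 < 90
Round 2 — Dunlea, Fallow overflow.
  Ashby: +20 → 20 < 120
  Brook: +25+70 → 95 ≥ 90
  Eston: +60 → 60 ≥ 50
  Inley: +50+10 → 60 < 160
  Jarrow: +45 → 45 < 100
Round 3 — Brook, Eston overflow.
  Ashby: +10 → 30 < 120
  Jarrow: +40 → 85 < 100
No further overflows.

yes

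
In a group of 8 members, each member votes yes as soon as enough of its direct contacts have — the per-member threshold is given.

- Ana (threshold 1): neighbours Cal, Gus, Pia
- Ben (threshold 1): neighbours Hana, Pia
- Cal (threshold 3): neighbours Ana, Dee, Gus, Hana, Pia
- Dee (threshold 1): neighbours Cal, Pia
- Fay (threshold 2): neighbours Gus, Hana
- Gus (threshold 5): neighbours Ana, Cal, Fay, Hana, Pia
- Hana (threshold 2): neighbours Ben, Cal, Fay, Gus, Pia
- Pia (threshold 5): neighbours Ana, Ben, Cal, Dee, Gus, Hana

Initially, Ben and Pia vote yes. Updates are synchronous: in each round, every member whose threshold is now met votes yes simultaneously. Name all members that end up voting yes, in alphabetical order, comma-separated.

Round 1 — Ben, Pia vote yes (initial).
Round 2 — checking thresholds:
  Ana: 1 of 3 neighbours ≥ 1, votes yes.
  Cal: 1 of 5 neighbours < 3, below threshold.
  Dee: 1 of 2 neighbours ≥ 1, votes yes.
  Gus: 1 of 5 neighbours < 5, below threshold.
  Hana: 2 of 5 neighbours ≥ 2, votes yes.
Round 3 — checking thresholds:
  Cal: 4 of 5 neighbours ≥ 3, votes yes.
  Fay: 1 of 2 neighbours < 2, below threshold.
  Gus: 3 of 5 neighbours < 5, below threshold.
Round 4 — no new yes votes; cascade stops.

Ana, Ben, Cal, Dee, Hana, Pia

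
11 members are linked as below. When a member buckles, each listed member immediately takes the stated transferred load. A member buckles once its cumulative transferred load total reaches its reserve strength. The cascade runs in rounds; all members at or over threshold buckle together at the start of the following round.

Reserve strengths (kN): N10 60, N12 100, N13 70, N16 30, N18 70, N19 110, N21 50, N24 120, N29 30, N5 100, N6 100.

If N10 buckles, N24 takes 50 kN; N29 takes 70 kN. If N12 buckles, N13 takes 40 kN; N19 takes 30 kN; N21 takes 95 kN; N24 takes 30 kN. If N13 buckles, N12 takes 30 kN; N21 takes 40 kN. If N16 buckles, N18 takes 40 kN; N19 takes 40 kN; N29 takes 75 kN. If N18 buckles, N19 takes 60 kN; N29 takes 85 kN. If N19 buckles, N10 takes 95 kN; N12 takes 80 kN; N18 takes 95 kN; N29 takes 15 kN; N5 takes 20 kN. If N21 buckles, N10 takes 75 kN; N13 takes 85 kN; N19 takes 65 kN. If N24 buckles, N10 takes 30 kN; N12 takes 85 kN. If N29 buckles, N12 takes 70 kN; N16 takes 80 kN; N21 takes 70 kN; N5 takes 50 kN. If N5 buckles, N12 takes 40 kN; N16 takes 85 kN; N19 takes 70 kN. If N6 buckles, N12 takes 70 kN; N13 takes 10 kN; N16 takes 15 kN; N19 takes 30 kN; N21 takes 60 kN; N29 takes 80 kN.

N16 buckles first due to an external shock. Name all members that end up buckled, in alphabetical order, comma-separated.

N10, N12, N13, N16, N18, N19, N21, N29

Round 1 — N16 buckles (initial).
  N18: +40 → 40 < 70
  N19: +40 → 40 < 110
  N29: +75 → 75 ≥ 30
Round 2 — N29 buckles.
  N12: +70 → 70 < 100
  N21: +70 → 70 ≥ 50
  N5: +50 → 50 < 100
Round 3 — N21 buckles.
  N10: +75 → 75 ≥ 60
  N13: +85 → 85 ≥ 70
  N19: +65 → 105 < 110
Round 4 — N10, N13 buckle.
  N12: +30 → 100 ≥ 100
  N24: +50 → 50 < 120
Round 5 — N12 buckles.
  N19: +30 → 135 ≥ 110
  N24: +30 → 80 < 120
Round 6 — N19 buckles.
  N18: +95 → 135 ≥ 70
  N5: +20 → 70 < 100
Round 7 — N18 buckles.
No further bucklings.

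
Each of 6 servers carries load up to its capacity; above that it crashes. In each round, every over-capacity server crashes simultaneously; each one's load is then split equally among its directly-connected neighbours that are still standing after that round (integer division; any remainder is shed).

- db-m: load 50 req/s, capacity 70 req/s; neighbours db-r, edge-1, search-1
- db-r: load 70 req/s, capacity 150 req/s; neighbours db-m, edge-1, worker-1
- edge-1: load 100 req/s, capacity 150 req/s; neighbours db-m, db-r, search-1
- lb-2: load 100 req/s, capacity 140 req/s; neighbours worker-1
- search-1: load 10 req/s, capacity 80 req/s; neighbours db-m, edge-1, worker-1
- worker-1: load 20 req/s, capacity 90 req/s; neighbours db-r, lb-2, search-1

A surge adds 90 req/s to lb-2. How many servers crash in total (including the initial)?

Round 1 — lb-2 at 190 > 140. lb-2 crashes.
  lb-2 sheds 190 req/s to worker-1: 190 each.
    worker-1: 20+190 = 210 > 90
Round 2 — worker-1 crashes.
  worker-1 sheds 210 req/s to db-r, search-1: 105 each.
    db-r: 70+105 = 175 > 150
    search-1: 10+105 = 115 > 80
Round 3 — db-r, search-1 crash.
  db-r sheds 175 req/s to db-m, edge-1: 87 each (1 lost).
    db-m: 50+87 = 137 > 70
    edge-1: 100+87 = 187 > 150
  search-1 sheds 115 req/s to db-m, edge-1: 57 each (1 lost).
    db-m: 137+57 = 194 > 70
    edge-1: 187+57 = 244 > 150
Round 4 — db-m, edge-1 crash.
  db-m sheds 194 req/s: no online neighbours, lost.
  edge-1 sheds 244 req/s: no online neighbours, lost.
No further crashes.

6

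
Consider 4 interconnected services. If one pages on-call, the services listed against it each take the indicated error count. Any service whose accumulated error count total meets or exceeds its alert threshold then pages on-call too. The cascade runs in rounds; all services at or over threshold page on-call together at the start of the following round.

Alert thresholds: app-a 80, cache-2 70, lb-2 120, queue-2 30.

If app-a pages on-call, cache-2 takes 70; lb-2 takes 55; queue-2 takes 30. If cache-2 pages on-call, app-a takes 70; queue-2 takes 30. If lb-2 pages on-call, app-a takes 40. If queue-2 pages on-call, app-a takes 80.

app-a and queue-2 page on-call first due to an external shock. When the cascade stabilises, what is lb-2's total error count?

Round 1 — app-a, queue-2 page on-call (initial).
  cache-2: +70 → 70 ≥ 70
  lb-2: +55 → 55 < 120
Round 2 — cache-2 pages on-call.
No further pages.

55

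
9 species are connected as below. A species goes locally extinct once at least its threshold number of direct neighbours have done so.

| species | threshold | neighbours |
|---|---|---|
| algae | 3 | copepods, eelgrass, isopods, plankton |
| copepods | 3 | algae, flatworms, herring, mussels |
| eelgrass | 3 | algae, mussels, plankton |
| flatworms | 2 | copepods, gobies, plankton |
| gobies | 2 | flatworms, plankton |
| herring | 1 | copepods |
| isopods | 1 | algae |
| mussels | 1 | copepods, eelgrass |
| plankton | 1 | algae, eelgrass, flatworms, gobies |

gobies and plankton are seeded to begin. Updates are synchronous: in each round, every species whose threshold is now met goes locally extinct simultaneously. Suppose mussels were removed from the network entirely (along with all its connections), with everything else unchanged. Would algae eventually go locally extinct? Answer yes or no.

no

With mussels removed:
Round 1 — gobies, plankton go locally extinct (initial).
Round 2 — checking thresholds:
  algae: 1 of 4 neighbours < 3, holds.
  eelgrass: 1 of 2 neighbours < 3, holds.
  flatworms: 2 of 3 neighbours ≥ 2, goes locally extinct.
Round 3 — no new extinctions; cascade stops.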